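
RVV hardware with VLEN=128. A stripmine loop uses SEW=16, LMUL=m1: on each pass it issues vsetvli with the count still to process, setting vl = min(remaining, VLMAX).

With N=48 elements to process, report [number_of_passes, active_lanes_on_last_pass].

[iterations, last_vl] = [6, 8]

VLMAX = (128 × 1) / 16 = 8 lanes
iterations = ceil(48/8) = 6; final-pass vl = 8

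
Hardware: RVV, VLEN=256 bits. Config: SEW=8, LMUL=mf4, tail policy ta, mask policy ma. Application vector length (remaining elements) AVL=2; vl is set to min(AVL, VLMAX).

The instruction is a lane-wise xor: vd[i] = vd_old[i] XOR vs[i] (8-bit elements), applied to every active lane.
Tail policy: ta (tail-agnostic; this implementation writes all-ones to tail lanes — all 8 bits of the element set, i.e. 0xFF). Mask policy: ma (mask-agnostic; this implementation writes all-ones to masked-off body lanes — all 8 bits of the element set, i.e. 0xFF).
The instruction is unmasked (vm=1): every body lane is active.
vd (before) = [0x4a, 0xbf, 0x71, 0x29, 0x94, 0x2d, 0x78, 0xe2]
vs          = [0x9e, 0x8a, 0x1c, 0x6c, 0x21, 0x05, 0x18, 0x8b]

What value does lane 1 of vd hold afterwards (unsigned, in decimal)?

vd[1] = 53

lanes per group: 256·1/4/8 = 8
vl = min(AVL, VLMAX) = min(2, 8) = 2
[0] xor(0x4a,0x9e) = 0xd4
[1] xor(0xbf,0x8a) = 0x35
[2] tail/ones = 0xff
[3] tail/ones = 0xff
[4] tail/ones = 0xff
[5] tail/ones = 0xff
[6] tail/ones = 0xff
[7] tail/ones = 0xff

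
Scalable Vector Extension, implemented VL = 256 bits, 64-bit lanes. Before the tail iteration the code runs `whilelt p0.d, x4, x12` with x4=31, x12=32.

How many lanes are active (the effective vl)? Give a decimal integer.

lane count: 256 div 64 = 4
whilelt: lane j active iff 31+j < 32 → j < 1 → 1 active

vl = 1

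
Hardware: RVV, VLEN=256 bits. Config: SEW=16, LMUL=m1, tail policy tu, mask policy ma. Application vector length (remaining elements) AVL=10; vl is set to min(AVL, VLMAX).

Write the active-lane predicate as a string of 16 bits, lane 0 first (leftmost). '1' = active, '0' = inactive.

predicate = 1111111111000000

VLMAX = (256 × 1) / 16 = 16 lanes
vl ← min(10, 16) = 10
bits (lane 0 leftmost): 1111111111000000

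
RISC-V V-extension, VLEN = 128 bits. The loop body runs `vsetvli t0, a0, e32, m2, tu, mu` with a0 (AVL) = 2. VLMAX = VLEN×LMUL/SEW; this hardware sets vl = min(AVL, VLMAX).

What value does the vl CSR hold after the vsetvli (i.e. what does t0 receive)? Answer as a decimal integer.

vl = 2

VLMAX = (128 × 2) / 32 = 8 lanes
AVL=2 ≤ VLMAX=8, so vl = 2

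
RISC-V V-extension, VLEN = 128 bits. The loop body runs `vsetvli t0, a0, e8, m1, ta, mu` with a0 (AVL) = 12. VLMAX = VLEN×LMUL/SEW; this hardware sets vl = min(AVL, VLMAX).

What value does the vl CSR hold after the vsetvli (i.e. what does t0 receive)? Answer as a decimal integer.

VLMAX = VLEN×LMUL/SEW = 128×1/8 = 16
vl ← min(12, 16) = 12

vl = 12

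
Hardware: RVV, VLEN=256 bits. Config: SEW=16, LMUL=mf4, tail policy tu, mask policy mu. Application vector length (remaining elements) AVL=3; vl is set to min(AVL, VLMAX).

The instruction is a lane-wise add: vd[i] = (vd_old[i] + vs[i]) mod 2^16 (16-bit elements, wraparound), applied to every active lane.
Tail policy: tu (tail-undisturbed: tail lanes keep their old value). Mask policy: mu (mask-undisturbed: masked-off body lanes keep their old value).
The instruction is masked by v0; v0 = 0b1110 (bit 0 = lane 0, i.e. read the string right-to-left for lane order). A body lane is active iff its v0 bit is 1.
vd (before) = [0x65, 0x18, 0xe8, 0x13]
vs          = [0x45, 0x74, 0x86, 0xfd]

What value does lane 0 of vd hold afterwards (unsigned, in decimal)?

VLMAX = VLEN×LMUL/SEW = 256×1/4/16 = 4
AVL=3 ≤ VLMAX=4, so vl = 3
vd[0] mask-off/keep -> 0x65
vd[1] add(0x18,0x74) -> 0x8c
vd[2] add(0xe8,0x86) -> 0x16e
vd[3] tail/keep -> 0x13

vd[0] = 101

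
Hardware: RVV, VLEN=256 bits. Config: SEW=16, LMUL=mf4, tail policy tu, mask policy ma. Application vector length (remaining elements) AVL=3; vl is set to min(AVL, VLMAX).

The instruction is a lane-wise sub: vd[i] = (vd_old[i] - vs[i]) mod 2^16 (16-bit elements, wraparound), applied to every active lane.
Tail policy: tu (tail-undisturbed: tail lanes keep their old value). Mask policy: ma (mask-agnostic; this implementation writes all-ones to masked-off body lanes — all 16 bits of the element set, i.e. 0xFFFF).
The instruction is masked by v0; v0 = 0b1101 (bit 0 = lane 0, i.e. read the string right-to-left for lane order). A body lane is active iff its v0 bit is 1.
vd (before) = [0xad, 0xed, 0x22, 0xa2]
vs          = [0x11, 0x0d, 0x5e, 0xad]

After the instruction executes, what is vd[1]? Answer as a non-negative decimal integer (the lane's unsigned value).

vd[1] = 65535

VLMAX = (256 × 1/4) / 16 = 4 lanes
AVL=3 ≤ VLMAX=4, so vl = 3
vd[0] sub(0xad,0x11) -> 0x9c
vd[1] mask-off/ones -> 0xffff
vd[2] sub(0x22,0x5e) -> 0xffc4
vd[3] tail/keep -> 0xa2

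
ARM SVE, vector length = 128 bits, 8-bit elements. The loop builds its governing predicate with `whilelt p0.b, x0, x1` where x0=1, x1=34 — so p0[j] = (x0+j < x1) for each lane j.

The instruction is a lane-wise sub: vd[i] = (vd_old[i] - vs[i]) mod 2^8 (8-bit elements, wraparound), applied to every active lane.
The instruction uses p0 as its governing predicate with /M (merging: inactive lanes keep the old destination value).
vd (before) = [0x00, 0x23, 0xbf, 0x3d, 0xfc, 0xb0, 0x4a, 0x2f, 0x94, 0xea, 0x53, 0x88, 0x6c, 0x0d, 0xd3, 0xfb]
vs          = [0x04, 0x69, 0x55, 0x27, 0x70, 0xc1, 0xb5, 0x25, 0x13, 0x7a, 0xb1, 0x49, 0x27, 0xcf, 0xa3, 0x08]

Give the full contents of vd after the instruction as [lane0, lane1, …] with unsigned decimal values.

128-bit reg / 8-bit elem → 16 lanes
p0[j] = (1+j < 34); true for j=0..15 → 16 lanes set
[0] sub(0x00,0x04) = 0xfc
[1] sub(0x23,0x69) = 0xba
[2] sub(0xbf,0x55) = 0x6a
[3] sub(0x3d,0x27) = 0x16
[4] sub(0xfc,0x70) = 0x8c
[5] sub(0xb0,0xc1) = 0xef
[6] sub(0x4a,0xb5) = 0x95
[7] sub(0x2f,0x25) = 0x0a
[8] sub(0x94,0x13) = 0x81
[9] sub(0xea,0x7a) = 0x70
[10] sub(0x53,0xb1) = 0xa2
[11] sub(0x88,0x49) = 0x3f
[12] sub(0x6c,0x27) = 0x45
[13] sub(0x0d,0xcf) = 0x3e
[14] sub(0xd3,0xa3) = 0x30
[15] sub(0xfb,0x08) = 0xf3

vd = [252, 186, 106, 22, 140, 239, 149, 10, 129, 112, 162, 63, 69, 62, 48, 243]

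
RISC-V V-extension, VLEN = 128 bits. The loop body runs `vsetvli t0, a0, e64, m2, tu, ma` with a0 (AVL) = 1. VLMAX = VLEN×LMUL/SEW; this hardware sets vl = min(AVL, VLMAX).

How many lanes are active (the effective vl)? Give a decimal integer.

VLMAX = VLEN×LMUL/SEW = 128×2/64 = 4
vl ← min(1, 4) = 1

vl = 1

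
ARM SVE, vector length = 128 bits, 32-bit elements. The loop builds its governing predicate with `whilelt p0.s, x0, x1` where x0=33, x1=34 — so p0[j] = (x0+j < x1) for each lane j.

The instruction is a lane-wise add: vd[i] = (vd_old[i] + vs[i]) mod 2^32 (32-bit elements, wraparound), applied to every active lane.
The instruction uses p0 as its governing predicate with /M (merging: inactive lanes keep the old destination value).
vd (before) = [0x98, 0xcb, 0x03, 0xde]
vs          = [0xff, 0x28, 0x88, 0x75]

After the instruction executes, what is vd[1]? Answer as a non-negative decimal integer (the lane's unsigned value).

lane count: 128 div 32 = 4
p0[j] = (33+j < 34); true for j=0..0 → 1 lanes set
[0] add(0x98,0xff) = 0x197
[1] tail/keep = 0xcb
[2] tail/keep = 0x03
[3] tail/keep = 0xde

vd[1] = 203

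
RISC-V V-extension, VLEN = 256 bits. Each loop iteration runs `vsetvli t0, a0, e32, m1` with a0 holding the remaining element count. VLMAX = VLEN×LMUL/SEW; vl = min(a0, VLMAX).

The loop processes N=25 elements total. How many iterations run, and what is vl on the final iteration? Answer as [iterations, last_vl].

VLMAX = (256 × 1) / 32 = 8 lanes
iterations = ceil(25/8) = 4; final-pass vl = 1

[iterations, last_vl] = [4, 1]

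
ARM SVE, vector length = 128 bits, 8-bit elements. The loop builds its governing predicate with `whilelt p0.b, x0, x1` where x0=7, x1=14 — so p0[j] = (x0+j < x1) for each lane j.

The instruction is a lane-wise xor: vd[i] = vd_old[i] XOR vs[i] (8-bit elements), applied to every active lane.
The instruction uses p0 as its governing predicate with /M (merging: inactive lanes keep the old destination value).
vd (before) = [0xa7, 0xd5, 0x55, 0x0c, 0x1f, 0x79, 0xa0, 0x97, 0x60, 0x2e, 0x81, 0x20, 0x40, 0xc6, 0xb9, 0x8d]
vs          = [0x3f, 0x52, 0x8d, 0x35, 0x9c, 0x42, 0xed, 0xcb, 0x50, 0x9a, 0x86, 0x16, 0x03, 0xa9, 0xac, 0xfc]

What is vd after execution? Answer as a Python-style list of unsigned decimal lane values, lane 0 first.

128-bit reg / 8-bit elem → 16 lanes
active while 7+j < 14, i.e. j ∈ [0,7) capped at 16 ⇒ 7
[0] xor(0xa7,0x3f) = 0x98
[1] xor(0xd5,0x52) = 0x87
[2] xor(0x55,0x8d) = 0xd8
[3] xor(0x0c,0x35) = 0x39
[4] xor(0x1f,0x9c) = 0x83
[5] xor(0x79,0x42) = 0x3b
[6] xor(0xa0,0xed) = 0x4d
[7] tail/keep = 0x97
[8] tail/keep = 0x60
[9] tail/keep = 0x2e
[10] tail/keep = 0x81
[11] tail/keep = 0x20
[12] tail/keep = 0x40
[13] tail/keep = 0xc6
[14] tail/keep = 0xb9
[15] tail/keep = 0x8d

vd = [152, 135, 216, 57, 131, 59, 77, 151, 96, 46, 129, 32, 64, 198, 185, 141]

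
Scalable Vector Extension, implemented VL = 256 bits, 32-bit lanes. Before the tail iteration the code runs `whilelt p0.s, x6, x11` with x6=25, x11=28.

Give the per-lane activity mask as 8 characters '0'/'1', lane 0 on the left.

register lanes = 256/32 = 8
active while 25+j < 28, i.e. j ∈ [0,3) capped at 8 ⇒ 3
bits (lane 0 leftmost): 11100000

predicate = 11100000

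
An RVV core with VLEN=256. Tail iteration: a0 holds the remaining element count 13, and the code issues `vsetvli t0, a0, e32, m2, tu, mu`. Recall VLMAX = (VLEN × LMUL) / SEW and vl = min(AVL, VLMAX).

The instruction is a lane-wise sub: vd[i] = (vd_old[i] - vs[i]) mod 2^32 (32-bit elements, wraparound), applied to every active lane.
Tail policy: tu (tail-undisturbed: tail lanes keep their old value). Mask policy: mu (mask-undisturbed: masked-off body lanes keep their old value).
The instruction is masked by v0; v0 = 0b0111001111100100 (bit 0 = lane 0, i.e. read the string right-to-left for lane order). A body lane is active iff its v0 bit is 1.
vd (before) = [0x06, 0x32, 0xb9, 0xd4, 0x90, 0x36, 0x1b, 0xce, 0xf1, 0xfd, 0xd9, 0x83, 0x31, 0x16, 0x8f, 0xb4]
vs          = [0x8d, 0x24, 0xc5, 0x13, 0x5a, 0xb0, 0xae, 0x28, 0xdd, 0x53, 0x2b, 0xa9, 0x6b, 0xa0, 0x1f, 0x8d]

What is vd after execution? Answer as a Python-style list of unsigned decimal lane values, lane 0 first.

VLMAX = VLEN×LMUL/SEW = 256×2/32 = 16
vl = min(AVL, VLMAX) = min(13, 16) = 13
lane  0: mask-off/keep ⇒ 0x06
lane  1: mask-off/keep ⇒ 0x32
lane  2: sub(0xb9,0xc5) ⇒ 0xfffffff4
lane  3: mask-off/keep ⇒ 0xd4
lane  4: mask-off/keep ⇒ 0x90
lane  5: sub(0x36,0xb0) ⇒ 0xffffff86
lane  6: sub(0x1b,0xae) ⇒ 0xffffff6d
lane  7: sub(0xce,0x28) ⇒ 0xa6
lane  8: sub(0xf1,0xdd) ⇒ 0x14
lane  9: sub(0xfd,0x53) ⇒ 0xaa
lane 10: mask-off/keep ⇒ 0xd9
lane 11: mask-off/keep ⇒ 0x83
lane 12: sub(0x31,0x6b) ⇒ 0xffffffc6
lane 13: tail/keep ⇒ 0x16
lane 14: tail/keep ⇒ 0x8f
lane 15: tail/keep ⇒ 0xb4

vd = [6, 50, 4294967284, 212, 144, 4294967174, 4294967149, 166, 20, 170, 217, 131, 4294967238, 22, 143, 180]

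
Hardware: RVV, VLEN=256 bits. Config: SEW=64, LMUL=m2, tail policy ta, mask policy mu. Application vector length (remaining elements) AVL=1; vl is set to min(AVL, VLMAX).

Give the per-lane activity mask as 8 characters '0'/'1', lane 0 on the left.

predicate = 10000000

lanes per group: 256·2/64 = 8
vl = min(AVL, VLMAX) = min(1, 8) = 1
bits (lane 0 leftmost): 10000000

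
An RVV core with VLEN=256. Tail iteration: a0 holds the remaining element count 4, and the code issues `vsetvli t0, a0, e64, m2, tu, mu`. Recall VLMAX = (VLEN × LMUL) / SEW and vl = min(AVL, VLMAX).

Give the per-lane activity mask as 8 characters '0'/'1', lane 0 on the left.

lanes per group: 256·2/64 = 8
vl = min(AVL, VLMAX) = min(4, 8) = 4
bits (lane 0 leftmost): 11110000

predicate = 11110000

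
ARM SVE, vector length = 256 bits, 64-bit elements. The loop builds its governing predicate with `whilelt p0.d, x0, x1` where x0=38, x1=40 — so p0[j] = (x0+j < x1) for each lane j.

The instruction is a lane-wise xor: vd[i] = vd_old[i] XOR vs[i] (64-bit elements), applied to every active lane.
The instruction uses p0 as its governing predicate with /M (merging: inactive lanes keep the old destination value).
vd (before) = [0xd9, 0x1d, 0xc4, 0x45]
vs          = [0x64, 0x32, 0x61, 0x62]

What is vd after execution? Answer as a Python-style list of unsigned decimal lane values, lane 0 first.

lane count: 256 div 64 = 4
active while 38+j < 40, i.e. j ∈ [0,2) capped at 4 ⇒ 2
vd[0] xor(0xd9,0x64) -> 0xbd
vd[1] xor(0x1d,0x32) -> 0x2f
vd[2] tail/keep -> 0xc4
vd[3] tail/keep -> 0x45

vd = [189, 47, 196, 69]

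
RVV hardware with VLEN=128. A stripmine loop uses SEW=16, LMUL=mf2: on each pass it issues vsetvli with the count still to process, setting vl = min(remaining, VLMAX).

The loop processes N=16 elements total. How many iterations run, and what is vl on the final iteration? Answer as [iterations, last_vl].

[iterations, last_vl] = [4, 4]

lanes per group: 128·1/2/16 = 4
16 elements at 4/iter → 4 passes, remainder 4 on the last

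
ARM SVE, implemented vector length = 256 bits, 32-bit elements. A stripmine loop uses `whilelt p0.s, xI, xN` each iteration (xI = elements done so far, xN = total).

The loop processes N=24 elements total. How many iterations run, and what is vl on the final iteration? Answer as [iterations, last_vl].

register lanes = 256/32 = 8
N=24: ⌈24/8⌉ = 3 iters; last vl = 24 − 2×8 = 8

[iterations, last_vl] = [3, 8]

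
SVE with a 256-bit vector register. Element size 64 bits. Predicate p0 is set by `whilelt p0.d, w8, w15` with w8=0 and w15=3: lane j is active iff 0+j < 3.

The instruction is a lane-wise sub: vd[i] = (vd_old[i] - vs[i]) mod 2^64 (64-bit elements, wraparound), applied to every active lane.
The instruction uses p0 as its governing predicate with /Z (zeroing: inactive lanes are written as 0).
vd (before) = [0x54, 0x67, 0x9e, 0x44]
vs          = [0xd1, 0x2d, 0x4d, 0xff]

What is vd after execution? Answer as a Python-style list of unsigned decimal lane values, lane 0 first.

vd = [18446744073709551491, 58, 81, 0]

register lanes = 256/64 = 4
active while 0+j < 3, i.e. j ∈ [0,3) capped at 4 ⇒ 3
[0] sub(0x54,0xd1) = 0xffffffffffffff83
[1] sub(0x67,0x2d) = 0x3a
[2] sub(0x9e,0x4d) = 0x51
[3] tail/zero = 0x00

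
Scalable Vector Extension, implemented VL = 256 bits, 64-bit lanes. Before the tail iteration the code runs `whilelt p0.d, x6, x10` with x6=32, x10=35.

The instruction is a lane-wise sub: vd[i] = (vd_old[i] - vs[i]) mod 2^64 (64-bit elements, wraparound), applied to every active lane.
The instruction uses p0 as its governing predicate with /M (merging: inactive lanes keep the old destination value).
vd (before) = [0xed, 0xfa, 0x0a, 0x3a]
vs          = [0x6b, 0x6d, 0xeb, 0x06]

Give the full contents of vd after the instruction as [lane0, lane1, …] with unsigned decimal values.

register lanes = 256/64 = 4
active while 32+j < 35, i.e. j ∈ [0,3) capped at 4 ⇒ 3
[0] sub(0xed,0x6b) = 0x82
[1] sub(0xfa,0x6d) = 0x8d
[2] sub(0x0a,0xeb) = 0xffffffffffffff1f
[3] tail/keep = 0x3a

vd = [130, 141, 18446744073709551391, 58]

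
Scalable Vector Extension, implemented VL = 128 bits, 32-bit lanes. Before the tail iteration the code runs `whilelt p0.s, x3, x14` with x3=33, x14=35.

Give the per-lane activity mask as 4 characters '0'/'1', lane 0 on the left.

register lanes = 128/32 = 4
p0[j] = (33+j < 35); true for j=0..1 → 2 lanes set
bits (lane 0 leftmost): 1100

predicate = 1100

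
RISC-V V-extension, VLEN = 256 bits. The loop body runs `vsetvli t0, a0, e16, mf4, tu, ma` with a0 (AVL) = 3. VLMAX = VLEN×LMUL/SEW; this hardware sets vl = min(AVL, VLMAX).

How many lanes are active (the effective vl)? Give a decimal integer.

vl = 3

VLMAX = (256 × 1/4) / 16 = 4 lanes
vl ← min(3, 4) = 3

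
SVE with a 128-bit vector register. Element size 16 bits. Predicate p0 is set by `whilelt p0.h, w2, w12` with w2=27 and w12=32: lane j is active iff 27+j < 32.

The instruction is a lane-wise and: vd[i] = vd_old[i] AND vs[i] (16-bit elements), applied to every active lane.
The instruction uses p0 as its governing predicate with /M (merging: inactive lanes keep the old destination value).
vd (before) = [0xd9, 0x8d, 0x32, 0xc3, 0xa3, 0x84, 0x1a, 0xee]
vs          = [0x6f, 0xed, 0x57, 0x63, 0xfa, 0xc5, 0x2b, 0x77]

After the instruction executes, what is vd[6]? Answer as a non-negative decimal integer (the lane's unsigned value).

128-bit reg / 16-bit elem → 8 lanes
p0[j] = (27+j < 32); true for j=0..4 → 5 lanes set
  i=0: and(0xd9,0x6f) → 73
  i=1: and(0x8d,0xed) → 141
  i=2: and(0x32,0x57) → 18
  i=3: and(0xc3,0x63) → 67
  i=4: and(0xa3,0xfa) → 162
  i=5: tail/keep → 132
  i=6: tail/keep → 26
  i=7: tail/keep → 238

vd[6] = 26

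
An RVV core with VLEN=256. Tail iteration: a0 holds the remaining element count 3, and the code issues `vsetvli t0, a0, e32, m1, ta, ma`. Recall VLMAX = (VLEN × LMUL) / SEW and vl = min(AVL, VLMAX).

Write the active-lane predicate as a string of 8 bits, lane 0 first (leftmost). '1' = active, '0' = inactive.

VLMAX = (256 × 1) / 32 = 8 lanes
vl = min(AVL, VLMAX) = min(3, 8) = 3
bits (lane 0 leftmost): 11100000

predicate = 11100000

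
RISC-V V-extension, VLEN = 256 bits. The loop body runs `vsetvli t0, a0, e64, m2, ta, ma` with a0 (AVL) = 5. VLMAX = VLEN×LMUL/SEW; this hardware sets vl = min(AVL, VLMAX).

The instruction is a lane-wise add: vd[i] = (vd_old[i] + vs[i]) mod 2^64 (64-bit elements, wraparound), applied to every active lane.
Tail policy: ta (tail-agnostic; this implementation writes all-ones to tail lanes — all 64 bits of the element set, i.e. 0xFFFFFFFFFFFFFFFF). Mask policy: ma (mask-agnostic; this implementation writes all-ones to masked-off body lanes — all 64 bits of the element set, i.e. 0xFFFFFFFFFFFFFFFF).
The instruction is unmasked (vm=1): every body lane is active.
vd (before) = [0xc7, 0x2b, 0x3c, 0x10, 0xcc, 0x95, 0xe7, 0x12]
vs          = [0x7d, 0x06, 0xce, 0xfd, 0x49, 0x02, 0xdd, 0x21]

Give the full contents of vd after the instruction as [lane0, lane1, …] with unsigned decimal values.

VLMAX = (256 × 2) / 64 = 8 lanes
vl ← min(5, 8) = 5
vd[0] add(0xc7,0x7d) -> 0x144
vd[1] add(0x2b,0x06) -> 0x31
vd[2] add(0x3c,0xce) -> 0x10a
vd[3] add(0x10,0xfd) -> 0x10d
vd[4] add(0xcc,0x49) -> 0x115
vd[5] tail/ones -> 0xffffffffffffffff
vd[6] tail/ones -> 0xffffffffffffffff
vd[7] tail/ones -> 0xffffffffffffffff

vd = [324, 49, 266, 269, 277, 18446744073709551615, 18446744073709551615, 18446744073709551615]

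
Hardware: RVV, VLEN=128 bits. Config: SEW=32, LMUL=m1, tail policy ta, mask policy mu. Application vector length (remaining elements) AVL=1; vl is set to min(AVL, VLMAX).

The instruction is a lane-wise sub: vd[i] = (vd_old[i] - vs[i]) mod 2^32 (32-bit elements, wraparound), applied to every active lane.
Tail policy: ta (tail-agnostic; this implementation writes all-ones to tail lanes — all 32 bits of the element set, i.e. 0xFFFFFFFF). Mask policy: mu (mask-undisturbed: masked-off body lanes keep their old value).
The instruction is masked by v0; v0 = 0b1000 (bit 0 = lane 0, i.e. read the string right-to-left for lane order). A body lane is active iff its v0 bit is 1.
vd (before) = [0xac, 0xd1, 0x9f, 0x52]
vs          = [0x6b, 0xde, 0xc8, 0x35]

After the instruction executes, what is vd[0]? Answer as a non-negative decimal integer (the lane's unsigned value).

vd[0] = 172

VLMAX = VLEN×LMUL/SEW = 128×1/32 = 4
AVL=1 ≤ VLMAX=4, so vl = 1
vd[0] mask-off/keep -> 0xac
vd[1] tail/ones -> 0xffffffff
vd[2] tail/ones -> 0xffffffff
vd[3] tail/ones -> 0xffffffff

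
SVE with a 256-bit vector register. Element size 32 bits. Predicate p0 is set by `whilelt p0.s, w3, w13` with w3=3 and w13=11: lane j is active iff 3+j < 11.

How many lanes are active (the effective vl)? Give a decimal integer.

lane count: 256 div 32 = 8
p0[j] = (3+j < 11); true for j=0..7 → 8 lanes set

vl = 8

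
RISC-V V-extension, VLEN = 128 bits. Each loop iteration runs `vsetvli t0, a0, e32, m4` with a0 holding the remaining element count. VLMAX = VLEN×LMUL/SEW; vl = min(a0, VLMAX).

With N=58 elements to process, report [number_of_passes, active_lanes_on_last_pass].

lanes per group: 128·4/32 = 16
iterations = ceil(58/16) = 4; final-pass vl = 10

[iterations, last_vl] = [4, 10]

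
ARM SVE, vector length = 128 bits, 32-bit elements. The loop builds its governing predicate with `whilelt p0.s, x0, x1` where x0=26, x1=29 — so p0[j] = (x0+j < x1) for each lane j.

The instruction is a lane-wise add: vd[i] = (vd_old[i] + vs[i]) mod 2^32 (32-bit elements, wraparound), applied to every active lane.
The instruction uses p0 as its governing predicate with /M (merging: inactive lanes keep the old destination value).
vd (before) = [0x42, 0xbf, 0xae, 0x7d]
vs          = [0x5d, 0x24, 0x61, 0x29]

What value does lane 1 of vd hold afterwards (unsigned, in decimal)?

register lanes = 128/32 = 4
active while 26+j < 29, i.e. j ∈ [0,3) capped at 4 ⇒ 3
lane  0: add(0x42,0x5d) ⇒ 0x9f
lane  1: add(0xbf,0x24) ⇒ 0xe3
lane  2: add(0xae,0x61) ⇒ 0x10f
lane  3: tail/keep ⇒ 0x7d

vd[1] = 227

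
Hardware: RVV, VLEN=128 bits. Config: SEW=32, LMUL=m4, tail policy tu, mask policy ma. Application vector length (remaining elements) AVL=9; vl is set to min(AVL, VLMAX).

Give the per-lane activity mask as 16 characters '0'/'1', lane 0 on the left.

VLMAX = (128 × 4) / 32 = 16 lanes
vl = min(AVL, VLMAX) = min(9, 16) = 9
bits (lane 0 leftmost): 1111111110000000

predicate = 1111111110000000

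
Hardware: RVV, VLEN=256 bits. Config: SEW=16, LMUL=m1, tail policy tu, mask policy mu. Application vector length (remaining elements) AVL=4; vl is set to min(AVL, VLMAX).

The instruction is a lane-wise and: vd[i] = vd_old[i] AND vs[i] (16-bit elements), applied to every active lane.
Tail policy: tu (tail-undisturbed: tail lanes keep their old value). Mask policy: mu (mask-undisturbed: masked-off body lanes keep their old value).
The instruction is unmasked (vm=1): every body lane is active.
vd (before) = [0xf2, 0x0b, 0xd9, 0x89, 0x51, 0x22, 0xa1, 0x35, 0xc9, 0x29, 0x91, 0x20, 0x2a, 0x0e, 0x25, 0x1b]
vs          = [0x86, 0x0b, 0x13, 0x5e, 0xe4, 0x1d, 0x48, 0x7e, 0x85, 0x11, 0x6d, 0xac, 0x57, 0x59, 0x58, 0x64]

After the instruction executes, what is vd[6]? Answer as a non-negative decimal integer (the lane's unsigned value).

VLMAX = VLEN×LMUL/SEW = 256×1/16 = 16
AVL=4 ≤ VLMAX=16, so vl = 4
  i=0: and(0xf2,0x86) → 130
  i=1: and(0x0b,0x0b) → 11
  i=2: and(0xd9,0x13) → 17
  i=3: and(0x89,0x5e) → 8
  i=4: tail/keep → 81
  i=5: tail/keep → 34
  i=6: tail/keep → 161
  i=7: tail/keep → 53
  i=8: tail/keep → 201
  i=9: tail/keep → 41
  i=10: tail/keep → 145
  i=11: tail/keep → 32
  i=12: tail/keep → 42
  i=13: tail/keep → 14
  i=14: tail/keep → 37
  i=15: tail/keep → 27

vd[6] = 161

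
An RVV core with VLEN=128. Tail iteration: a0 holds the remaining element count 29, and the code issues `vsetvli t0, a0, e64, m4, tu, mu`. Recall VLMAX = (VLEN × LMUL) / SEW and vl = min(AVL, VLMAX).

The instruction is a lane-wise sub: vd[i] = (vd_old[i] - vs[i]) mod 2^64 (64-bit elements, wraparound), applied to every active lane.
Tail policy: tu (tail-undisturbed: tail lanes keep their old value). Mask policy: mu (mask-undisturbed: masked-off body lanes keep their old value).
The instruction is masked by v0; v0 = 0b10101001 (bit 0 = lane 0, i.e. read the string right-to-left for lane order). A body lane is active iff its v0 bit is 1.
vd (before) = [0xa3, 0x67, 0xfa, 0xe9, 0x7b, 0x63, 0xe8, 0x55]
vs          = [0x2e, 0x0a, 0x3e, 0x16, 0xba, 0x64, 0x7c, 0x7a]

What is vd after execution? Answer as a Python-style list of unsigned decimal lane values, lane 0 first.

vd = [117, 103, 250, 211, 123, 18446744073709551615, 232, 18446744073709551579]

VLMAX = (128 × 4) / 64 = 8 lanes
AVL=29 > VLMAX=8, so vl = 8
[0] sub(0xa3,0x2e) = 0x75
[1] mask-off/keep = 0x67
[2] mask-off/keep = 0xfa
[3] sub(0xe9,0x16) = 0xd3
[4] mask-off/keep = 0x7b
[5] sub(0x63,0x64) = 0xffffffffffffffff
[6] mask-off/keep = 0xe8
[7] sub(0x55,0x7a) = 0xffffffffffffffdb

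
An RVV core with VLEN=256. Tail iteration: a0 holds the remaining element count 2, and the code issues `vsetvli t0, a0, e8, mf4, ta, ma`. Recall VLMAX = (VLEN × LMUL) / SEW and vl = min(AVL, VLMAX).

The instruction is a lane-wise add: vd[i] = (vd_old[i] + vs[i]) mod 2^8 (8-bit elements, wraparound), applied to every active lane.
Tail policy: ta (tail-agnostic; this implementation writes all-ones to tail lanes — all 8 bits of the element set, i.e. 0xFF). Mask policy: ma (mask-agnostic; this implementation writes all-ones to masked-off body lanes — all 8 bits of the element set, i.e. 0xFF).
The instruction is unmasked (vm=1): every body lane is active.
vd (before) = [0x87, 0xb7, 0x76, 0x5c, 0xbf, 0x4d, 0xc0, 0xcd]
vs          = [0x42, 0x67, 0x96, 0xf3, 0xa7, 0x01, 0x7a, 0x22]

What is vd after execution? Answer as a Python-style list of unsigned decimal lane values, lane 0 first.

lanes per group: 256·1/4/8 = 8
vl ← min(2, 8) = 2
[0] add(0x87,0x42) = 0xc9
[1] add(0xb7,0x67) = 0x1e
[2] tail/ones = 0xff
[3] tail/ones = 0xff
[4] tail/ones = 0xff
[5] tail/ones = 0xff
[6] tail/ones = 0xff
[7] tail/ones = 0xff

vd = [201, 30, 255, 255, 255, 255, 255, 255]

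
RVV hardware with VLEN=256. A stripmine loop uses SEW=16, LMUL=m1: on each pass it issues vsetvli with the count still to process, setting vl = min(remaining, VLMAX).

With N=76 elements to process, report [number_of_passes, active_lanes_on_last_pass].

lanes per group: 256·1/16 = 16
iterations = ceil(76/16) = 5; final-pass vl = 12

[iterations, last_vl] = [5, 12]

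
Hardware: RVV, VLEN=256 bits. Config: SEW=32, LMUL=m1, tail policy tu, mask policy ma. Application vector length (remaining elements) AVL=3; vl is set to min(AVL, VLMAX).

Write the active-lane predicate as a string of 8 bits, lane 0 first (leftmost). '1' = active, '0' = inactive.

predicate = 11100000

VLMAX = VLEN×LMUL/SEW = 256×1/32 = 8
vl ← min(3, 8) = 3
bits (lane 0 leftmost): 11100000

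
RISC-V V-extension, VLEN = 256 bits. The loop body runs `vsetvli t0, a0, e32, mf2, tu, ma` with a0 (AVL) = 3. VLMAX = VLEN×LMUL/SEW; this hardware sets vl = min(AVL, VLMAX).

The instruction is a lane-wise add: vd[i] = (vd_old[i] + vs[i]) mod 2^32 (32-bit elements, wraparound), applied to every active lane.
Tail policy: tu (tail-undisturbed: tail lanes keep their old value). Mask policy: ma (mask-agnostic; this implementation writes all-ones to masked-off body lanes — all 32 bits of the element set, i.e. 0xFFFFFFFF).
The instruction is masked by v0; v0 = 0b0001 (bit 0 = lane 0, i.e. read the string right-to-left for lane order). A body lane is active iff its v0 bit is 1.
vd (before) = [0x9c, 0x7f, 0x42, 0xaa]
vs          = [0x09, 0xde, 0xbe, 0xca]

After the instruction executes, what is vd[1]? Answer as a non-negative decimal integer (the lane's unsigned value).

vd[1] = 4294967295

VLMAX = (256 × 1/2) / 32 = 4 lanes
AVL=3 ≤ VLMAX=4, so vl = 3
vd[0] add(0x9c,0x09) -> 0xa5
vd[1] mask-off/ones -> 0xffffffff
vd[2] mask-off/ones -> 0xffffffff
vd[3] tail/keep -> 0xaa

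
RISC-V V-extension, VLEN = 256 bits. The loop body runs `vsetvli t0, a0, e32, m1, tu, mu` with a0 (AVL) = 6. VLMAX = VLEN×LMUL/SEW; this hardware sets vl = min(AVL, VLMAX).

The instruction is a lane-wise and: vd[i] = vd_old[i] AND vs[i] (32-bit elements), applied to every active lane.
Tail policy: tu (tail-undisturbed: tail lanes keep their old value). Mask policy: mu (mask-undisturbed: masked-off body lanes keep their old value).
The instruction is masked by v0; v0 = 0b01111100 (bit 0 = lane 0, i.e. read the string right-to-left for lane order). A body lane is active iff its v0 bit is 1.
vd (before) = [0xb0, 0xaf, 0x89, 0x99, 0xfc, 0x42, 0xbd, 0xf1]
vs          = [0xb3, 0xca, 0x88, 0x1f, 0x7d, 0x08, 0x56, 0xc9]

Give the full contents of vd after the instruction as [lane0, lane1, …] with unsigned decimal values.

lanes per group: 256·1/32 = 8
vl = min(AVL, VLMAX) = min(6, 8) = 6
  i=0: mask-off/keep → 176
  i=1: mask-off/keep → 175
  i=2: and(0x89,0x88) → 136
  i=3: and(0x99,0x1f) → 25
  i=4: and(0xfc,0x7d) → 124
  i=5: and(0x42,0x08) → 0
  i=6: tail/keep → 189
  i=7: tail/keep → 241

vd = [176, 175, 136, 25, 124, 0, 189, 241]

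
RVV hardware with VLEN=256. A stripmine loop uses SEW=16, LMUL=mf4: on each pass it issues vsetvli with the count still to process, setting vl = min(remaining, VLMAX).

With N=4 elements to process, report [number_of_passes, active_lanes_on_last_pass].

VLMAX = VLEN×LMUL/SEW = 256×1/4/16 = 4
4 elements at 4/iter → 1 passes, remainder 4 on the last

[iterations, last_vl] = [1, 4]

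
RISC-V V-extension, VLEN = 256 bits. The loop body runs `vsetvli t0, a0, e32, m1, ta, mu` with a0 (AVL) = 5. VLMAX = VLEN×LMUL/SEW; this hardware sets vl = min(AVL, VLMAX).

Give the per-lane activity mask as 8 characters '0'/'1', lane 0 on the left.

predicate = 11111000

lanes per group: 256·1/32 = 8
vl = min(AVL, VLMAX) = min(5, 8) = 5
bits (lane 0 leftmost): 11111000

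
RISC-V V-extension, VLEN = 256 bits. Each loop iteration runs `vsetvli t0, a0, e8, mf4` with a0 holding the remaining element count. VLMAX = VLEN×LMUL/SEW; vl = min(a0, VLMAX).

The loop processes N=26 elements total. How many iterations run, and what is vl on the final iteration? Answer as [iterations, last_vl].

[iterations, last_vl] = [4, 2]

VLMAX = VLEN×LMUL/SEW = 256×1/4/8 = 8
N=26: ⌈26/8⌉ = 4 iters; last vl = 26 − 3×8 = 2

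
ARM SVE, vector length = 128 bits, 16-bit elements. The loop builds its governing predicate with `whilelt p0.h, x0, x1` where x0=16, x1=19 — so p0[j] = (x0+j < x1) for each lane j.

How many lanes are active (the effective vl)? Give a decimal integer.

vl = 3

128-bit reg / 16-bit elem → 8 lanes
p0[j] = (16+j < 19); true for j=0..2 → 3 lanes set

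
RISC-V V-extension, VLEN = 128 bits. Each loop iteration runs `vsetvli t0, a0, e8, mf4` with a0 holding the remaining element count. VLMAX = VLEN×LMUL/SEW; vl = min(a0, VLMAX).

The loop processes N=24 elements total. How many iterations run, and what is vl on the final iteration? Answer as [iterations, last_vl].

[iterations, last_vl] = [6, 4]

lanes per group: 128·1/4/8 = 4
24 elements at 4/iter → 6 passes, remainder 4 on the last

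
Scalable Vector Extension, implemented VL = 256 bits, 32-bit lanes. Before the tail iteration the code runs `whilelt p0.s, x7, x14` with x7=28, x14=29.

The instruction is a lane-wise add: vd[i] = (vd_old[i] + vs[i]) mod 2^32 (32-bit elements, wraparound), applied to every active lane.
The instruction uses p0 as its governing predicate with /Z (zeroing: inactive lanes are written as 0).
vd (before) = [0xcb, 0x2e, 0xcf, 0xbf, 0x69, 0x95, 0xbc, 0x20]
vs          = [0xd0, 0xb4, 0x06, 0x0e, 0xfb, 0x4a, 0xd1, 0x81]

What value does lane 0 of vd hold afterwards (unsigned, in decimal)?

vd[0] = 411

register lanes = 256/32 = 8
active while 28+j < 29, i.e. j ∈ [0,1) capped at 8 ⇒ 1
  i=0: add(0xcb,0xd0) → 411
  i=1: tail/zero → 0
  i=2: tail/zero → 0
  i=3: tail/zero → 0
  i=4: tail/zero → 0
  i=5: tail/zero → 0
  i=6: tail/zero → 0
  i=7: tail/zero → 0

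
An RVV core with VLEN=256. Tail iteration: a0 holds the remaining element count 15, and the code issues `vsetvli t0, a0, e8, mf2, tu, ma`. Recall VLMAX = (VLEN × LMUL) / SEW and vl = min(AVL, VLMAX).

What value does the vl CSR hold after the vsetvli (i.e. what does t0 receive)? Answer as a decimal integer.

vl = 15

lanes per group: 256·1/2/8 = 16
vl ← min(15, 16) = 15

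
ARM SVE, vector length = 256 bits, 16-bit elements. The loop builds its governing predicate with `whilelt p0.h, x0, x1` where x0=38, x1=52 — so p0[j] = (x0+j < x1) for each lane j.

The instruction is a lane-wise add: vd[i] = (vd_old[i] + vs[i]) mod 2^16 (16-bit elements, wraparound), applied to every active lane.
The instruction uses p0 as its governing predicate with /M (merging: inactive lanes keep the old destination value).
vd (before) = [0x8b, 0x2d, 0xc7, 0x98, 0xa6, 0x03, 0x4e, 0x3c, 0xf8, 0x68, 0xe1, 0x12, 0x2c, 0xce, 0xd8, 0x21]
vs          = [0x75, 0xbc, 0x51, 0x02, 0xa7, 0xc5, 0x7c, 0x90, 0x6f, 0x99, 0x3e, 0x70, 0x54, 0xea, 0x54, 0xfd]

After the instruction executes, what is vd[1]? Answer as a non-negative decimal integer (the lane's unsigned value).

vd[1] = 233

lane count: 256 div 16 = 16
whilelt: lane j active iff 38+j < 52 → j < 14 → 14 active
  i=0: add(0x8b,0x75) → 256
  i=1: add(0x2d,0xbc) → 233
  i=2: add(0xc7,0x51) → 280
  i=3: add(0x98,0x02) → 154
  i=4: add(0xa6,0xa7) → 333
  i=5: add(0x03,0xc5) → 200
  i=6: add(0x4e,0x7c) → 202
  i=7: add(0x3c,0x90) → 204
  i=8: add(0xf8,0x6f) → 359
  i=9: add(0x68,0x99) → 257
  i=10: add(0xe1,0x3e) → 287
  i=11: add(0x12,0x70) → 130
  i=12: add(0x2c,0x54) → 128
  i=13: add(0xce,0xea) → 440
  i=14: tail/keep → 216
  i=15: tail/keep → 33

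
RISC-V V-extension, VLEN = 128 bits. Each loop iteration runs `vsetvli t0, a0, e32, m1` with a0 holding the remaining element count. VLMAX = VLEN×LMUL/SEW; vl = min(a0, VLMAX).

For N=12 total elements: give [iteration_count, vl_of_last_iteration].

[iterations, last_vl] = [3, 4]

VLMAX = VLEN×LMUL/SEW = 128×1/32 = 4
N=12: ⌈12/4⌉ = 3 iters; last vl = 12 − 2×4 = 4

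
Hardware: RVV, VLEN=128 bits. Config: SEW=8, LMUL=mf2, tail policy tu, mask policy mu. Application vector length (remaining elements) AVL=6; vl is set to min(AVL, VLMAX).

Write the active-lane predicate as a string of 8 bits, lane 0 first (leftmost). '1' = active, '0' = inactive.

predicate = 11111100

VLMAX = VLEN×LMUL/SEW = 128×1/2/8 = 8
AVL=6 ≤ VLMAX=8, so vl = 6
bits (lane 0 leftmost): 11111100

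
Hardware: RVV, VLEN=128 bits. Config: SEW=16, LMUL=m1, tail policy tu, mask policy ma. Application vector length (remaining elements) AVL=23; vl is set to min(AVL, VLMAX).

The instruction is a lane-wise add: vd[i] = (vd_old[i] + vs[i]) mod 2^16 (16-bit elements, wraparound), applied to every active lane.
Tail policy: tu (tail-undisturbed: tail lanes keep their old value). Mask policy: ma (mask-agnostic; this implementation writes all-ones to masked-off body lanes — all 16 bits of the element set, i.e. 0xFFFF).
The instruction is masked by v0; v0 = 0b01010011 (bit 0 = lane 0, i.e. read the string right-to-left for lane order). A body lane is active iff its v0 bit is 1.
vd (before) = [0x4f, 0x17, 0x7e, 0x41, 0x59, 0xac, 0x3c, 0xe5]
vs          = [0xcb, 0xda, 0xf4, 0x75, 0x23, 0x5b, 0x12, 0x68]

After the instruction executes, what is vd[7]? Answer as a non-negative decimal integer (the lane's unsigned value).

VLMAX = (128 × 1) / 16 = 8 lanes
vl = min(AVL, VLMAX) = min(23, 8) = 8
[0] add(0x4f,0xcb) = 0x11a
[1] add(0x17,0xda) = 0xf1
[2] mask-off/ones = 0xffff
[3] mask-off/ones = 0xffff
[4] add(0x59,0x23) = 0x7c
[5] mask-off/ones = 0xffff
[6] add(0x3c,0x12) = 0x4e
[7] mask-off/ones = 0xffff

vd[7] = 65535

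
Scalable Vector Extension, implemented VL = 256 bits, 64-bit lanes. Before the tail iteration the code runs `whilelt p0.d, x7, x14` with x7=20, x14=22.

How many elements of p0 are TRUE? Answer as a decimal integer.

vl = 2

256-bit reg / 64-bit elem → 4 lanes
active while 20+j < 22, i.e. j ∈ [0,2) capped at 4 ⇒ 2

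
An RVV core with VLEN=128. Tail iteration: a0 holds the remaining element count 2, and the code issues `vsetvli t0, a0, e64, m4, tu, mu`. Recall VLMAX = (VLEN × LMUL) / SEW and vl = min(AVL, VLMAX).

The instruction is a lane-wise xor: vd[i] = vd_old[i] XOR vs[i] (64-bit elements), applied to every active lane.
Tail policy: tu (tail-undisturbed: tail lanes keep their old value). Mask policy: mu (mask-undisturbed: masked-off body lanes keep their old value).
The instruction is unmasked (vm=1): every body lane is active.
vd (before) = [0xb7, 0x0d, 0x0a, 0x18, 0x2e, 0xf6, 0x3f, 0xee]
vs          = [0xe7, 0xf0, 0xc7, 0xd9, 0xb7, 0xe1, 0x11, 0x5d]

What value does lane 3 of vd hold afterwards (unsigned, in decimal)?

vd[3] = 24

lanes per group: 128·4/64 = 8
AVL=2 ≤ VLMAX=8, so vl = 2
lane  0: xor(0xb7,0xe7) ⇒ 0x50
lane  1: xor(0x0d,0xf0) ⇒ 0xfd
lane  2: tail/keep ⇒ 0x0a
lane  3: tail/keep ⇒ 0x18
lane  4: tail/keep ⇒ 0x2e
lane  5: tail/keep ⇒ 0xf6
lane  6: tail/keep ⇒ 0x3f
lane  7: tail/keep ⇒ 0xee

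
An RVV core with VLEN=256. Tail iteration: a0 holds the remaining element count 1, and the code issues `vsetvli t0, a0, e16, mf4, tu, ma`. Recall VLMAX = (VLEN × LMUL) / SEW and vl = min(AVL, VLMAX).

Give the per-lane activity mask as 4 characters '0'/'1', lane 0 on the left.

lanes per group: 256·1/4/16 = 4
vl ← min(1, 4) = 1
bits (lane 0 leftmost): 1000

predicate = 1000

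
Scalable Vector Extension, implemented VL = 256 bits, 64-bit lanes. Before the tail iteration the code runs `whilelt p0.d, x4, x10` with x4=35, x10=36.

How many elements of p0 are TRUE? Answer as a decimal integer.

lane count: 256 div 64 = 4
active while 35+j < 36, i.e. j ∈ [0,1) capped at 4 ⇒ 1

vl = 1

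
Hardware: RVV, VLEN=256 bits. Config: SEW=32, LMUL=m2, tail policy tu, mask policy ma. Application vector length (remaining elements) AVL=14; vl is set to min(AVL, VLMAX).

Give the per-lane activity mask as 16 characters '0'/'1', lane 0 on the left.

predicate = 1111111111111100

lanes per group: 256·2/32 = 16
vl ← min(14, 16) = 14
bits (lane 0 leftmost): 1111111111111100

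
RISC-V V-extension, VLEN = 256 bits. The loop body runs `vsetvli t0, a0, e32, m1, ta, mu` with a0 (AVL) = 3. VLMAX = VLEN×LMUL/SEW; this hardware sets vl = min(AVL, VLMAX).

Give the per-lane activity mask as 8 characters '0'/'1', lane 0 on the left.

VLMAX = (256 × 1) / 32 = 8 lanes
vl ← min(3, 8) = 3
bits (lane 0 leftmost): 11100000

predicate = 11100000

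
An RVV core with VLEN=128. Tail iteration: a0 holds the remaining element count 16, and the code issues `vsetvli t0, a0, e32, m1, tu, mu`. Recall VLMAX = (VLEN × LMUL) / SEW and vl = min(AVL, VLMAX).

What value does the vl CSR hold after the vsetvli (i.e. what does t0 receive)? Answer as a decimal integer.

vl = 4

VLMAX = VLEN×LMUL/SEW = 128×1/32 = 4
AVL=16 > VLMAX=4, so vl = 4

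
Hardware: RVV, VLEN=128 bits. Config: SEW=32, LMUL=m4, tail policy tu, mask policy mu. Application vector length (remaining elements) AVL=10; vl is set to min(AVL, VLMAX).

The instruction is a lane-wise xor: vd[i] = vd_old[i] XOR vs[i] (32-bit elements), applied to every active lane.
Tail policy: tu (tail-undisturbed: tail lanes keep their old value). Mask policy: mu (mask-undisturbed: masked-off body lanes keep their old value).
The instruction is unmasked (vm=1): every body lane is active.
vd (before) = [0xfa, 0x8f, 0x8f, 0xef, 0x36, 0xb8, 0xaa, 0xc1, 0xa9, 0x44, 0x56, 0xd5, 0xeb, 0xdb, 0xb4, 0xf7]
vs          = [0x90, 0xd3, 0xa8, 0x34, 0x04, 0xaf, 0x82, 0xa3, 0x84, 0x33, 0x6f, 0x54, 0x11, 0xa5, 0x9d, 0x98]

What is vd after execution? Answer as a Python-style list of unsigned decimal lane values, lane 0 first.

VLMAX = (128 × 4) / 32 = 16 lanes
vl ← min(10, 16) = 10
lane  0: xor(0xfa,0x90) ⇒ 0x6a
lane  1: xor(0x8f,0xd3) ⇒ 0x5c
lane  2: xor(0x8f,0xa8) ⇒ 0x27
lane  3: xor(0xef,0x34) ⇒ 0xdb
lane  4: xor(0x36,0x04) ⇒ 0x32
lane  5: xor(0xb8,0xaf) ⇒ 0x17
lane  6: xor(0xaa,0x82) ⇒ 0x28
lane  7: xor(0xc1,0xa3) ⇒ 0x62
lane  8: xor(0xa9,0x84) ⇒ 0x2d
lane  9: xor(0x44,0x33) ⇒ 0x77
lane 10: tail/keep ⇒ 0x56
lane 11: tail/keep ⇒ 0xd5
lane 12: tail/keep ⇒ 0xeb
lane 13: tail/keep ⇒ 0xdb
lane 14: tail/keep ⇒ 0xb4
lane 15: tail/keep ⇒ 0xf7

vd = [106, 92, 39, 219, 50, 23, 40, 98, 45, 119, 86, 213, 235, 219, 180, 247]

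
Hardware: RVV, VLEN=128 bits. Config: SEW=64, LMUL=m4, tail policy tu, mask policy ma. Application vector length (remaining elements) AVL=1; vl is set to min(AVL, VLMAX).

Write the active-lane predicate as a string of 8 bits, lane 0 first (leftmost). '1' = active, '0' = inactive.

predicate = 10000000

VLMAX = VLEN×LMUL/SEW = 128×4/64 = 8
AVL=1 ≤ VLMAX=8, so vl = 1
bits (lane 0 leftmost): 10000000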